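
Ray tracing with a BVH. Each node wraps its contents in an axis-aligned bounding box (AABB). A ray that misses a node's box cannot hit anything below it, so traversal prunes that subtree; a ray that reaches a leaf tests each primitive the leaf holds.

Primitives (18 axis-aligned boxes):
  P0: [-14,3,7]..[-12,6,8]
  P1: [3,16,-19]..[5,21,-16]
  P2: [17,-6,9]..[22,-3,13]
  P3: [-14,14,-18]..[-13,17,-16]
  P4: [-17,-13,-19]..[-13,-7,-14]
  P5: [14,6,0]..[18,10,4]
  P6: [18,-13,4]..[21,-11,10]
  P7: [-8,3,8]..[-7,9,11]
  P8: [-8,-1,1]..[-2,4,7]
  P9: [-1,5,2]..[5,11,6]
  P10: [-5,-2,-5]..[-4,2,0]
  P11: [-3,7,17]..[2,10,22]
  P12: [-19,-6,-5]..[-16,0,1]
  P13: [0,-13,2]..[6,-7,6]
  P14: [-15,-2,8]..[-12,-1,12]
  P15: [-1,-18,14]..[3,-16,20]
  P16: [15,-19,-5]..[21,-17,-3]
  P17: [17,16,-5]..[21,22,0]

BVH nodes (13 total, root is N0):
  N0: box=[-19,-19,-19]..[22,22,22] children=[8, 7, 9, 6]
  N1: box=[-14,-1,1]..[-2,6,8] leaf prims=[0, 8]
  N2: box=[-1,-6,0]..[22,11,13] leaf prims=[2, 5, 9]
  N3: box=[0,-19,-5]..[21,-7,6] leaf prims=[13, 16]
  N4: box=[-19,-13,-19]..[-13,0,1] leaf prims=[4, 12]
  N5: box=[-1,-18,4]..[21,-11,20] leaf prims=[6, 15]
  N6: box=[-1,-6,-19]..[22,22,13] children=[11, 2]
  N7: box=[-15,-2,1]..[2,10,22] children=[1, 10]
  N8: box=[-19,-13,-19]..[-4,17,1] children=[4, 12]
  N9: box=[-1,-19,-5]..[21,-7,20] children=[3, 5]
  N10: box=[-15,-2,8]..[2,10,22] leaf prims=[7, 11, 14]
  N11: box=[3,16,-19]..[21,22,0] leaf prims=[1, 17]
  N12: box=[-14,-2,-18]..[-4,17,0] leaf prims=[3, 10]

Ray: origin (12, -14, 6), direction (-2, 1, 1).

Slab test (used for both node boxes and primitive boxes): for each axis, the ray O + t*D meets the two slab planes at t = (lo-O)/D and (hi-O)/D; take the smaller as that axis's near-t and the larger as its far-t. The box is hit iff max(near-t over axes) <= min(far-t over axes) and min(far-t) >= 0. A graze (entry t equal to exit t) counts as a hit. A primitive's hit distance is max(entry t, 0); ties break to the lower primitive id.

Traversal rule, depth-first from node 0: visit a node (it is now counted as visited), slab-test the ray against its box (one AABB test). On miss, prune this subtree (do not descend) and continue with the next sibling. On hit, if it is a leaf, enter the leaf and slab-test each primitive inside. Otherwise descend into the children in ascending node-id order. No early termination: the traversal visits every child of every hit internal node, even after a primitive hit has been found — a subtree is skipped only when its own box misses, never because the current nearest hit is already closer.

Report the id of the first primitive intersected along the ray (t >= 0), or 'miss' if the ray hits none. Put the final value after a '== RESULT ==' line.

Walk:
N0 x:[-5,31/2] y:[-5,36] z:[-25,16] -> hit [-5,31/2], descend [6, 7, 8, 9]
  N6 x:[-5,13/2] y:[8,36] z:[-25,7] -> miss, prune
  N7 x:[5,27/2] y:[12,24] z:[-5,16] -> hit [12,27/2], descend [1, 10]
    N1 x:[7,13] y:[13,20] z:[-5,2] -> miss, prune
    N10 x:[5,27/2] y:[12,24] z:[2,16] -> hit [12,27/2] leaf, test {P7(miss), P11(miss), P14(miss)}
  N8 x:[8,31/2] y:[1,31] z:[-25,-5] -> miss, prune
  N9 x:[-9/2,13/2] y:[-5,7] z:[-11,14] -> hit [-9/2,13/2], descend [3, 5]
    N3 x:[-9/2,6] y:[-5,7] z:[-11,0] -> hit [-9/2,0] leaf, test {P13(miss), P16(miss)}
    N5 x:[-9/2,13/2] y:[-4,3] z:[-2,14] -> hit [-2,3] leaf, test {P6(miss), P15(miss)}

Visited [0, 6, 7, 1, 10, 8, 9, 3, 5]. Tests: 9 box, 3 leaf. Nearest: miss.

== RESULT ==
miss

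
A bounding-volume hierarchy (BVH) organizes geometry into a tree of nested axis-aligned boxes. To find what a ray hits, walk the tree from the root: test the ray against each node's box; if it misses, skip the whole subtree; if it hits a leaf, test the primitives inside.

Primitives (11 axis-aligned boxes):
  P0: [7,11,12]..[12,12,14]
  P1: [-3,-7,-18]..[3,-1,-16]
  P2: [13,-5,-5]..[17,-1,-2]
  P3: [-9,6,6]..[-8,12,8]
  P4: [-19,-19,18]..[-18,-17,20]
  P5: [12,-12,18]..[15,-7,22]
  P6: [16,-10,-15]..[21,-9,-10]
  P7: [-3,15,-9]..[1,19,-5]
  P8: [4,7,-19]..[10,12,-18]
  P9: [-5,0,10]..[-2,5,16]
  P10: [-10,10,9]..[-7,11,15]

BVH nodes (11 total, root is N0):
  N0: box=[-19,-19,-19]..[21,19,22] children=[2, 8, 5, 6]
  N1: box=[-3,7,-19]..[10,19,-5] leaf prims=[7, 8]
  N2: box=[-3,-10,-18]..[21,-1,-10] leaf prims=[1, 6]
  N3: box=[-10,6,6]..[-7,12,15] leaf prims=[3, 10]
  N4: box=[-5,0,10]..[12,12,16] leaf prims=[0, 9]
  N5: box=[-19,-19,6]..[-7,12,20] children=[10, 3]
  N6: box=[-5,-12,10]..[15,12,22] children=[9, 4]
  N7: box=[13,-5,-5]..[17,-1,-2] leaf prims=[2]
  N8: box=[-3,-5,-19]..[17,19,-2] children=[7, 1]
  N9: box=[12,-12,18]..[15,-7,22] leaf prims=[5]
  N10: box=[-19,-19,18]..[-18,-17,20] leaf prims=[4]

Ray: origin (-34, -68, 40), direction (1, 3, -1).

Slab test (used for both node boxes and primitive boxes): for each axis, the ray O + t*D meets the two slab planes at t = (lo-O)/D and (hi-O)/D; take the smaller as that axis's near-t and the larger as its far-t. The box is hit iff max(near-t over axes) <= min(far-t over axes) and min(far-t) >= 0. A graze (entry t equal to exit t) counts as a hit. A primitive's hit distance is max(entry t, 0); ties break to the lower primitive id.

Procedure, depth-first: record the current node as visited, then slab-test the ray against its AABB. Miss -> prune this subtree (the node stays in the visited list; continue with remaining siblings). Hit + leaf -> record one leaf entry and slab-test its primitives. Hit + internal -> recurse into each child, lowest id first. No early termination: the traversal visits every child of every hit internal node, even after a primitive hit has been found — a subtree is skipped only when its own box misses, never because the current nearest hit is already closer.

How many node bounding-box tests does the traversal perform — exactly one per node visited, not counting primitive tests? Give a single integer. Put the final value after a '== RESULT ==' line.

Trace the traversal:
N0 x:[15,55] y:[49/3,29] z:[18,59] -> hit [18,29], descend [2, 5, 6, 8]
  N2 x:[31,55] y:[58/3,67/3] z:[50,58] -> miss, prune
  N5 x:[15,27] y:[49/3,80/3] z:[20,34] -> hit [20,80/3], descend [3, 10]
    N3 x:[24,27] y:[74/3,80/3] z:[25,34] -> hit [25,80/3] leaf, test {P3(miss), P10@t=26}
    N10 x:[15,16] y:[49/3,17] z:[20,22] -> miss, prune
  N6 x:[29,49] y:[56/3,80/3] z:[18,30] -> miss, prune
  N8 x:[31,51] y:[21,29] z:[42,59] -> miss, prune

7 AABB tests over nodes [0, 2, 5, 3, 10, 6, 8]; 1 leaf entered; closest P10.

== RESULT ==
7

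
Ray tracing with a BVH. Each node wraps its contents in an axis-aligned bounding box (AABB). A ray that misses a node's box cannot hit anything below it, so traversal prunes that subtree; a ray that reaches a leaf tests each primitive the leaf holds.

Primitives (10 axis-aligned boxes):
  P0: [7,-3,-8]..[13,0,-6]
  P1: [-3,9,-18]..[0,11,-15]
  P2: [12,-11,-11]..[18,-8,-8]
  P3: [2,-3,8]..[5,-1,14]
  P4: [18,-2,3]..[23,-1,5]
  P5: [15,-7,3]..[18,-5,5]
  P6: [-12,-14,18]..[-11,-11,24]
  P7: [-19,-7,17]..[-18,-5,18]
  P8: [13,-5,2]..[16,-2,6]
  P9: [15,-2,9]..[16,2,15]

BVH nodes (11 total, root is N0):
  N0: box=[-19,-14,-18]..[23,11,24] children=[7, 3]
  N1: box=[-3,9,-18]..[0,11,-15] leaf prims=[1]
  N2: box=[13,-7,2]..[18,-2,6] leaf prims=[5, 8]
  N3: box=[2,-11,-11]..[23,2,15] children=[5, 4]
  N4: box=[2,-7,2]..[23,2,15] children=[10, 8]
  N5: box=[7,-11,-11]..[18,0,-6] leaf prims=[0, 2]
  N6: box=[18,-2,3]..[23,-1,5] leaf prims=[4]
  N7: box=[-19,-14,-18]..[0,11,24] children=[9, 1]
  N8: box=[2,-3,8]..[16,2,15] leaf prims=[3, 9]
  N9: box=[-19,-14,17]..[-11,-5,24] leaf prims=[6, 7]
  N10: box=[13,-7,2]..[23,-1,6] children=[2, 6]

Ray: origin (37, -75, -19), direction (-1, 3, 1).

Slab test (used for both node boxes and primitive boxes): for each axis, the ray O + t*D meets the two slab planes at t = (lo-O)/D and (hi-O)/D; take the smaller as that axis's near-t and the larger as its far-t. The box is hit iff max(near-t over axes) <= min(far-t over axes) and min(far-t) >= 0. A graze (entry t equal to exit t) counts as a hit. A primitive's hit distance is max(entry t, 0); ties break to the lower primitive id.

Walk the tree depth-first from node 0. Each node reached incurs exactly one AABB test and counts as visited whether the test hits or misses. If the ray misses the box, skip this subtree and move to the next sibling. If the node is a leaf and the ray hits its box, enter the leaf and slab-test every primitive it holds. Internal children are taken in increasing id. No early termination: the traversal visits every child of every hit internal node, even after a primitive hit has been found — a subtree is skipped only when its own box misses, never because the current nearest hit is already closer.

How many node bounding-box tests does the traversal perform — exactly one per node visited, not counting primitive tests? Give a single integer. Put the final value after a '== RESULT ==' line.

Walk:
N0 x:[14,56] y:[61/3,86/3] z:[1,43] -> hit [61/3,86/3], descend [3, 7]
  N3 x:[14,35] y:[64/3,77/3] z:[8,34] -> hit [64/3,77/3], descend [4, 5]
    N4 x:[14,35] y:[68/3,77/3] z:[21,34] -> hit [68/3,77/3], descend [8, 10]
      N8 x:[21,35] y:[24,77/3] z:[27,34] -> miss, prune
      N10 x:[14,24] y:[68/3,74/3] z:[21,25] -> hit [68/3,24], descend [2, 6]
        N2 x:[19,24] y:[68/3,73/3] z:[21,25] -> hit [68/3,24] leaf, test {P5(miss), P8@t=70/3}
        N6 x:[14,19] y:[73/3,74/3] z:[22,24] -> miss, prune
    N5 x:[19,30] y:[64/3,25] z:[8,13] -> miss, prune
  N7 x:[37,56] y:[61/3,86/3] z:[1,43] -> miss, prune

Visited [0, 3, 4, 8, 10, 2, 6, 5, 7]. Tests: 9 box, 1 leaf. Nearest: P8.

== RESULT ==
9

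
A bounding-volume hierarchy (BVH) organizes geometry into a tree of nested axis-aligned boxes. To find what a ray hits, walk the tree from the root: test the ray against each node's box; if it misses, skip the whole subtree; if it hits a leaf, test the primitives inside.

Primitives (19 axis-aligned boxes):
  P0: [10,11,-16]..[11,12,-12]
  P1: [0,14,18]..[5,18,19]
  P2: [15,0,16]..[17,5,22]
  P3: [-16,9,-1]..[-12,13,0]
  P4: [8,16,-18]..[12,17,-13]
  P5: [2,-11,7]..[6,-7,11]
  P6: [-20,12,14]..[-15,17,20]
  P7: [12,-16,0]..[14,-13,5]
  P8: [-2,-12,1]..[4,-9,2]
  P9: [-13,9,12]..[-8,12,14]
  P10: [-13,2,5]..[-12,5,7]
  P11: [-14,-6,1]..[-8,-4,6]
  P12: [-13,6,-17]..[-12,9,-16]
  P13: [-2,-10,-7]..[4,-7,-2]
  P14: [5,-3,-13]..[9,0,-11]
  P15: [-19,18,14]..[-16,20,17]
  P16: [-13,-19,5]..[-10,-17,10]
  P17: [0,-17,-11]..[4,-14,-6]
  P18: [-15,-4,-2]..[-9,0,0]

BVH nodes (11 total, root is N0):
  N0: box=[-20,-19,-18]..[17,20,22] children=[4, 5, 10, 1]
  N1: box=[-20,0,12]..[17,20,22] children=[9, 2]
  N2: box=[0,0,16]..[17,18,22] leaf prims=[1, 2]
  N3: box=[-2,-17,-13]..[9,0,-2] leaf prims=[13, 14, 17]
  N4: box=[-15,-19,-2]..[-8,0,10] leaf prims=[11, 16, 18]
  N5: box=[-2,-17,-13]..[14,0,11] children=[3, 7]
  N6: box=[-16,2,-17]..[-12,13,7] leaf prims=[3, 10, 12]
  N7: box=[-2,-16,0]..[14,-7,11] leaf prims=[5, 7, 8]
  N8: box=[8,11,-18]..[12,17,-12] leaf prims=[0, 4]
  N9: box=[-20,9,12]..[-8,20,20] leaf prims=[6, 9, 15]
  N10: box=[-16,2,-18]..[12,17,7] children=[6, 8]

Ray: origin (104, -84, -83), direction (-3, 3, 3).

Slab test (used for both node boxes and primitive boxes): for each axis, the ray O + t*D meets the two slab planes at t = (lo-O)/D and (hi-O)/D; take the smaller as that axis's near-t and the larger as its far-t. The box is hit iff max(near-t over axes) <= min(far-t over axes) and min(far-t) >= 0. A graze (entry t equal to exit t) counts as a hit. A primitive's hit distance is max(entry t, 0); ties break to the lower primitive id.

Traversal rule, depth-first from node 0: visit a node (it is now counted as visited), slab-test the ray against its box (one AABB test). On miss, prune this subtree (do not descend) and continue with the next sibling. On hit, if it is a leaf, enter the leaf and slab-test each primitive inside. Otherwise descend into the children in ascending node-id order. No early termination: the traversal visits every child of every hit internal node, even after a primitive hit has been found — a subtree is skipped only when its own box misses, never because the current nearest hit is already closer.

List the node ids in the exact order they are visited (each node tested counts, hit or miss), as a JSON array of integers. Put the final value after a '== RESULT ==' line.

Walk:
N0 x:[29,124/3] y:[65/3,104/3] z:[65/3,35] -> hit [29,104/3], descend [1, 4, 5, 10]
  N1 x:[29,124/3] y:[28,104/3] z:[95/3,35] -> hit [95/3,104/3], descend [2, 9]
    N2 x:[29,104/3] y:[28,34] z:[33,35] -> hit [33,34] leaf, test {P1@t=101/3, P2(miss)}
    N9 x:[112/3,124/3] y:[31,104/3] z:[95/3,103/3] -> miss, prune
  N4 x:[112/3,119/3] y:[65/3,28] z:[27,31] -> miss, prune
  N5 x:[30,106/3] y:[67/3,28] z:[70/3,94/3] -> miss, prune
  N10 x:[92/3,40] y:[86/3,101/3] z:[65/3,30] -> miss, prune

7 AABB tests over nodes [0, 1, 2, 9, 4, 5, 10]; 1 leaf entered; closest P1.

== RESULT ==
[0, 1, 2, 9, 4, 5, 10]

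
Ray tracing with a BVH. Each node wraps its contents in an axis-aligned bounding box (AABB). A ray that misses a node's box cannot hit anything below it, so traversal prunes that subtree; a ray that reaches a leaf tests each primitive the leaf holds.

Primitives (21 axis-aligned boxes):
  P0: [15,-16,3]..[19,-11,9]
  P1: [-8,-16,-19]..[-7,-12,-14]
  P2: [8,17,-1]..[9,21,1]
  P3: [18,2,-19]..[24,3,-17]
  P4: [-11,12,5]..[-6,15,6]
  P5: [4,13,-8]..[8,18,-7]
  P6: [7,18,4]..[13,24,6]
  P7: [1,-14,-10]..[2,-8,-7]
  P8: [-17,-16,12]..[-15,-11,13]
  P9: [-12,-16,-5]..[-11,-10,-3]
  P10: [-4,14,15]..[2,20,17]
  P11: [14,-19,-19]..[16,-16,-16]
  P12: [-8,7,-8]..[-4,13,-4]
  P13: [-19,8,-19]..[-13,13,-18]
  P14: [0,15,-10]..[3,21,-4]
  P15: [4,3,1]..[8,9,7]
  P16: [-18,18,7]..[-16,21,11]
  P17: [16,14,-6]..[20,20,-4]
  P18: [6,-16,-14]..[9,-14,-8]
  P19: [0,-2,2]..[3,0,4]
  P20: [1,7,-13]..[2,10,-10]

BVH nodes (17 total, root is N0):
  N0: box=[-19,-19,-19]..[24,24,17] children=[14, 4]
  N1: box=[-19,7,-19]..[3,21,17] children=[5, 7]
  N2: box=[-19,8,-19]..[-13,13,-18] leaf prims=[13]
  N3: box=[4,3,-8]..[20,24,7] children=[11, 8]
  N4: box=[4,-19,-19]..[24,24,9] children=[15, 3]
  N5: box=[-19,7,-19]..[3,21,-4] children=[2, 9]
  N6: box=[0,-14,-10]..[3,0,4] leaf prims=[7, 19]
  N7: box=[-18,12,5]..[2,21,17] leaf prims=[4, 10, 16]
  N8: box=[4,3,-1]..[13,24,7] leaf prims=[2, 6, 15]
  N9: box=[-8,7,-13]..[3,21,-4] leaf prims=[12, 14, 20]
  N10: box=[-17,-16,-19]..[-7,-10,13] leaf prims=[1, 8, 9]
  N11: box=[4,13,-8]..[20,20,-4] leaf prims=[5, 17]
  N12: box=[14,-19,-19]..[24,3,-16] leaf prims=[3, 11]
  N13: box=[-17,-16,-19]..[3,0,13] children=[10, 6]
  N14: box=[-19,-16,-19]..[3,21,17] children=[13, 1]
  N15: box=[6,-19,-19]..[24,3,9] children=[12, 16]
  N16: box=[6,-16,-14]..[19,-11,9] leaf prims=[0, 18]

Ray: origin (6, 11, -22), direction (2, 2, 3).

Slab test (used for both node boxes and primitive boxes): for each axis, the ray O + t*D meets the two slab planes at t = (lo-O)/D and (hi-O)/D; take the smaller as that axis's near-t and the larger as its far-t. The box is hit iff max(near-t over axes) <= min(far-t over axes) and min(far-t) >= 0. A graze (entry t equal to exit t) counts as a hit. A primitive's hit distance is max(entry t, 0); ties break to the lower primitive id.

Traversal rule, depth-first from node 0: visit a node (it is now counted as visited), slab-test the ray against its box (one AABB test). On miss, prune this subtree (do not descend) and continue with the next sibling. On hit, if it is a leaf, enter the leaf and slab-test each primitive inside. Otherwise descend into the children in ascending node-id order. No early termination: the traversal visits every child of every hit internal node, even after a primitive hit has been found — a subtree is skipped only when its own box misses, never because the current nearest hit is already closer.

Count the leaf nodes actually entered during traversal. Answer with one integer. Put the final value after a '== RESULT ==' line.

Trace the traversal:
N0 x:[-25/2,9] y:[-15,13/2] z:[1,13] -> hit [1,13/2], descend [4, 14]
  N4 x:[-1,9] y:[-15,13/2] z:[1,31/3] -> hit [1,13/2], descend [3, 15]
    N3 x:[-1,7] y:[-4,13/2] z:[14/3,29/3] -> hit [14/3,13/2], descend [8, 11]
      N8 x:[-1,7/2] y:[-4,13/2] z:[7,29/3] -> miss, prune
      N11 x:[-1,7] y:[1,9/2] z:[14/3,6] -> miss, prune
    N15 x:[0,9] y:[-15,-4] z:[1,31/3] -> miss, prune
  N14 x:[-25/2,-3/2] y:[-27/2,5] z:[1,13] -> miss, prune

7 AABB tests over nodes [0, 4, 3, 8, 11, 15, 14]; 0 leaves entered; closest miss.

== RESULT ==
0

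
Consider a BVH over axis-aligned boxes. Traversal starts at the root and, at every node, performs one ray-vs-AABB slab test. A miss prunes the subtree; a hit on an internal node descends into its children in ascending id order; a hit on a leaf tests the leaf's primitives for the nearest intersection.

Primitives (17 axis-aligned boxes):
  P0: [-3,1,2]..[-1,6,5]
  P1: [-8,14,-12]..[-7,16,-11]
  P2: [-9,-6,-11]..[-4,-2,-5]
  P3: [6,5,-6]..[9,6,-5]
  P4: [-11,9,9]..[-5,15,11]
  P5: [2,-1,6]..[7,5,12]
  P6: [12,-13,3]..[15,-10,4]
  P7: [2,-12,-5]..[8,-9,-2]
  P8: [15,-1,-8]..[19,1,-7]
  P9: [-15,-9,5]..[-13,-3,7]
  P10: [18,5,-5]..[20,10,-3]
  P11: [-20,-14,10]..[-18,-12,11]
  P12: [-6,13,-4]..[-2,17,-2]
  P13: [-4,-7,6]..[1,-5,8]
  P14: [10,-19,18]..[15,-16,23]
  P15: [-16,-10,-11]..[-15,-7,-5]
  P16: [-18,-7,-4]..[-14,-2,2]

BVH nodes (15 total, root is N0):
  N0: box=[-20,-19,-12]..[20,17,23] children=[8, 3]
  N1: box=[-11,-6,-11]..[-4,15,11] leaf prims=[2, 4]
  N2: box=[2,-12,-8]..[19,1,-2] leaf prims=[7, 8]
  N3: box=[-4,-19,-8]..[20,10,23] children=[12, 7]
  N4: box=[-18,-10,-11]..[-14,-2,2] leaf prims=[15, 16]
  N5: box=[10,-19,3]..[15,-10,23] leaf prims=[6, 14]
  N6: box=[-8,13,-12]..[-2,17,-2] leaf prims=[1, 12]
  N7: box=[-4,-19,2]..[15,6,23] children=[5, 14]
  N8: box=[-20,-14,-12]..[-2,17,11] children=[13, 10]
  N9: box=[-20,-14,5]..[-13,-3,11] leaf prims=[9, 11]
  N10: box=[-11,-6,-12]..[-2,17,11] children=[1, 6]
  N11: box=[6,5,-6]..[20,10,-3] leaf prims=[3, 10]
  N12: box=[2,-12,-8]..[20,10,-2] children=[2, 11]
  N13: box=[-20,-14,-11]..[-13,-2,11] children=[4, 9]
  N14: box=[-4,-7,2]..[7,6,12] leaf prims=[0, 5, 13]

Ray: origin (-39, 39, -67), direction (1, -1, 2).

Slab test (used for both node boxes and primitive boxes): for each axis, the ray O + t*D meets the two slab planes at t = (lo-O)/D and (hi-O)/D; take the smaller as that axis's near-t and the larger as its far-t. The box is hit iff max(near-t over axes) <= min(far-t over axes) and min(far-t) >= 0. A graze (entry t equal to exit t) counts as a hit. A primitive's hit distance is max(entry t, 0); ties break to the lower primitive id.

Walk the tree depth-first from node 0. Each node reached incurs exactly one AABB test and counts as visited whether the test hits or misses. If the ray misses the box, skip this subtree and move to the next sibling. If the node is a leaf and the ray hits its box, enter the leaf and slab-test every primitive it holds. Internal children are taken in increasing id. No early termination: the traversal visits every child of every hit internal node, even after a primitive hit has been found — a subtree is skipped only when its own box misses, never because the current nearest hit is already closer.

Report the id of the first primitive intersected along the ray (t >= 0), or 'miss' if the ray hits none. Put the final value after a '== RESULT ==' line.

Walk:
N0 x:[19,59] y:[22,58] z:[55/2,45] -> hit [55/2,45], descend [3, 8]
  N3 x:[35,59] y:[29,58] z:[59/2,45] -> hit [35,45], descend [7, 12]
    N7 x:[35,54] y:[33,58] z:[69/2,45] -> hit [35,45], descend [5, 14]
      N5 x:[49,54] y:[49,58] z:[35,45] -> miss, prune
      N14 x:[35,46] y:[33,46] z:[69/2,79/2] -> hit [35,79/2] leaf, test {P0@t=36, P5(miss), P13(miss)}
    N12 x:[41,59] y:[29,51] z:[59/2,65/2] -> miss, prune
  N8 x:[19,37] y:[22,53] z:[55/2,39] -> hit [55/2,37], descend [10, 13]
    N10 x:[28,37] y:[22,45] z:[55/2,39] -> hit [28,37], descend [1, 6]
      N1 x:[28,35] y:[24,45] z:[28,39] -> hit [28,35] leaf, test {P2(miss), P4(miss)}
      N6 x:[31,37] y:[22,26] z:[55/2,65/2] -> miss, prune
    N13 x:[19,26] y:[41,53] z:[28,39] -> miss, prune

order=[0, 3, 7, 5, 14, 12, 8, 10, 1, 6, 13]  |boxes|=11  |leaves|=2  hit=P0

== RESULT ==
0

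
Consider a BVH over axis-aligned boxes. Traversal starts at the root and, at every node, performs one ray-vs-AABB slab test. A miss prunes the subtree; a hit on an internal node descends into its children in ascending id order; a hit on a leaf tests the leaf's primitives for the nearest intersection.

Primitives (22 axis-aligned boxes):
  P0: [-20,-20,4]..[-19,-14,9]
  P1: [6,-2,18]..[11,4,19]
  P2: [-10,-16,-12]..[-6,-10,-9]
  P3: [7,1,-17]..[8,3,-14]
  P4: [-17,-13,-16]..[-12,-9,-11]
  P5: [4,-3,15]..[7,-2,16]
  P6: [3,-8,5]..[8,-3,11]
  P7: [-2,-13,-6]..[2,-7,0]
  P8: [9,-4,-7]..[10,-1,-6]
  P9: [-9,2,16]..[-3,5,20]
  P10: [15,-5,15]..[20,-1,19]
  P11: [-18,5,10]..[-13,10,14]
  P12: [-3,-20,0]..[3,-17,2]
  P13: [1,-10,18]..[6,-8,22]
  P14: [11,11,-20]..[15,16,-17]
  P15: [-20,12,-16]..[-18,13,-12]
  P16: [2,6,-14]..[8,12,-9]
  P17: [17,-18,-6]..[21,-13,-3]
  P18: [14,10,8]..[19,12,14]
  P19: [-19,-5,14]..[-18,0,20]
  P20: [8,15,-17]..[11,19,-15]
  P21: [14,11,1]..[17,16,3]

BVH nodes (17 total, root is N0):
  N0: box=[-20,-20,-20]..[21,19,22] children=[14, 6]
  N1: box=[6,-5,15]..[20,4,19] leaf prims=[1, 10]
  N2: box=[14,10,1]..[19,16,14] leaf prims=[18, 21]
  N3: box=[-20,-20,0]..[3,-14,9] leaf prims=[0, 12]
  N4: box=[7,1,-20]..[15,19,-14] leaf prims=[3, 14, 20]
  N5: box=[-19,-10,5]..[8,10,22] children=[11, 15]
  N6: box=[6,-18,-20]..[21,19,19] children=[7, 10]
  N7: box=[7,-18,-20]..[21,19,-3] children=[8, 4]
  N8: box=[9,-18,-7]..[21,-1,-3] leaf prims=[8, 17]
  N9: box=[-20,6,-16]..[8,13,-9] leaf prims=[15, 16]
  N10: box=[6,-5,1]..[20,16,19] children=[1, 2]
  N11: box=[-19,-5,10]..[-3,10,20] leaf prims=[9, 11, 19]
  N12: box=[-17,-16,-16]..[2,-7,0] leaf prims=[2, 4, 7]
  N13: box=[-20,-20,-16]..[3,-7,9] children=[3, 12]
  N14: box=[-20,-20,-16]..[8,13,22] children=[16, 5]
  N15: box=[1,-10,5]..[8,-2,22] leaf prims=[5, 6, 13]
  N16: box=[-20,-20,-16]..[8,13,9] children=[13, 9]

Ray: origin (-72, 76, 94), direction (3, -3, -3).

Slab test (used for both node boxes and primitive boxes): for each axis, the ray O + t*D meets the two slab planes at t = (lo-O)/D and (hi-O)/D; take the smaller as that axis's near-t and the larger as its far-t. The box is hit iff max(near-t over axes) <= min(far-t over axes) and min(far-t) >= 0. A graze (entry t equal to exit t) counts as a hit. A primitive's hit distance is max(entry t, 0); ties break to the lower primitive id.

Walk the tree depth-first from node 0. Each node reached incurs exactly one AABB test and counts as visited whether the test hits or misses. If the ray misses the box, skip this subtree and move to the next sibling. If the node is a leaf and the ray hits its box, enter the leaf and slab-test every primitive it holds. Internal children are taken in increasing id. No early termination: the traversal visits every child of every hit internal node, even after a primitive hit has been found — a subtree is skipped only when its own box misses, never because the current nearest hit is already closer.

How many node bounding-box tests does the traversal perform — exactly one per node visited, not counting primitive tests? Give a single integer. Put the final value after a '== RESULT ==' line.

Trace the traversal:
N0 x:[52/3,31] y:[19,32] z:[24,38] -> hit [24,31], descend [6, 14]
  N6 x:[26,31] y:[19,94/3] z:[25,38] -> hit [26,31], descend [7, 10]
    N7 x:[79/3,31] y:[19,94/3] z:[97/3,38] -> miss, prune
    N10 x:[26,92/3] y:[20,27] z:[25,31] -> hit [26,27], descend [1, 2]
      N1 x:[26,92/3] y:[24,27] z:[25,79/3] -> hit [26,79/3] leaf, test {P1(miss), P10(miss)}
      N2 x:[86/3,91/3] y:[20,22] z:[80/3,31] -> miss, prune
  N14 x:[52/3,80/3] y:[21,32] z:[24,110/3] -> hit [24,80/3], descend [5, 16]
    N5 x:[53/3,80/3] y:[22,86/3] z:[24,89/3] -> hit [24,80/3], descend [11, 15]
      N11 x:[53/3,23] y:[22,27] z:[74/3,28] -> miss, prune
      N15 x:[73/3,80/3] y:[26,86/3] z:[24,89/3] -> hit [26,80/3] leaf, test {P5@t=26, P6(miss), P13(miss)}
    N16 x:[52/3,80/3] y:[21,32] z:[85/3,110/3] -> miss, prune

Summary -> nodes [0, 6, 7, 10, 1, 2, 14, 5, 11, 15, 16]; box-tests=11; leaf-entries=2; first=P5

== RESULT ==
11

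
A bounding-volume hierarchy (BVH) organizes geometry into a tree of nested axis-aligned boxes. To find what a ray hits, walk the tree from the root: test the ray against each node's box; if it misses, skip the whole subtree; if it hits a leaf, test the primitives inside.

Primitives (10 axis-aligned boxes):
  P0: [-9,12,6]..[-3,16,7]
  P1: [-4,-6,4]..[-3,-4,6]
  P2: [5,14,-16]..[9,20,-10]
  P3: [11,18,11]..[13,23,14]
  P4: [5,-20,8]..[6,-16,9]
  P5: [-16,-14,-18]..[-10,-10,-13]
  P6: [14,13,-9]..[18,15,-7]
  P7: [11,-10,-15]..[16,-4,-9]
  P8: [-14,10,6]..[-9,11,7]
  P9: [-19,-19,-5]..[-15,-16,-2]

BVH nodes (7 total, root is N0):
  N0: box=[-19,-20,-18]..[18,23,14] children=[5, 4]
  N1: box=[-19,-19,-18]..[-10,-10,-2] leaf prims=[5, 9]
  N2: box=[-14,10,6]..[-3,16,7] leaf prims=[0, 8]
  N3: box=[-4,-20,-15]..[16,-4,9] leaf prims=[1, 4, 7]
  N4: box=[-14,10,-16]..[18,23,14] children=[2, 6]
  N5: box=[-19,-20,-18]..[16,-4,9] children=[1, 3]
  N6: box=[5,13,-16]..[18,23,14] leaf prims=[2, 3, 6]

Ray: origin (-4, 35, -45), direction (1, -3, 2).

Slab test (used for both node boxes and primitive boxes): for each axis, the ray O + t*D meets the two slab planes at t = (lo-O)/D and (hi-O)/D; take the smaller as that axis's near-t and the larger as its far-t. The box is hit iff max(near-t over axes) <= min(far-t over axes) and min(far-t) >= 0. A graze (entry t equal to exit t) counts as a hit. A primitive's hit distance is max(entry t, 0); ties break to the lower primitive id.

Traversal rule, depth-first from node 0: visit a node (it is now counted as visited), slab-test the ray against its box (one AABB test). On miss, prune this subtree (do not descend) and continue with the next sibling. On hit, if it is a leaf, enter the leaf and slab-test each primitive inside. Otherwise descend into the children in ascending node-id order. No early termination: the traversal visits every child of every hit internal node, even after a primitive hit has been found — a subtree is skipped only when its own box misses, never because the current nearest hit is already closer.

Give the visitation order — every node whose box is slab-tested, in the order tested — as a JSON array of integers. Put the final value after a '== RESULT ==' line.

Trace the traversal:
N0 x:[-15,22] y:[4,55/3] z:[27/2,59/2] -> hit [27/2,55/3], descend [4, 5]
  N4 x:[-10,22] y:[4,25/3] z:[29/2,59/2] -> miss, prune
  N5 x:[-15,20] y:[13,55/3] z:[27/2,27] -> hit [27/2,55/3], descend [1, 3]
    N1 x:[-15,-6] y:[15,18] z:[27/2,43/2] -> miss, prune
    N3 x:[0,20] y:[13,55/3] z:[15,27] -> hit [15,55/3] leaf, test {P1(miss), P4(miss), P7@t=15}

5 AABB tests over nodes [0, 4, 5, 1, 3]; 1 leaf entered; closest P7.

== RESULT ==
[0, 4, 5, 1, 3]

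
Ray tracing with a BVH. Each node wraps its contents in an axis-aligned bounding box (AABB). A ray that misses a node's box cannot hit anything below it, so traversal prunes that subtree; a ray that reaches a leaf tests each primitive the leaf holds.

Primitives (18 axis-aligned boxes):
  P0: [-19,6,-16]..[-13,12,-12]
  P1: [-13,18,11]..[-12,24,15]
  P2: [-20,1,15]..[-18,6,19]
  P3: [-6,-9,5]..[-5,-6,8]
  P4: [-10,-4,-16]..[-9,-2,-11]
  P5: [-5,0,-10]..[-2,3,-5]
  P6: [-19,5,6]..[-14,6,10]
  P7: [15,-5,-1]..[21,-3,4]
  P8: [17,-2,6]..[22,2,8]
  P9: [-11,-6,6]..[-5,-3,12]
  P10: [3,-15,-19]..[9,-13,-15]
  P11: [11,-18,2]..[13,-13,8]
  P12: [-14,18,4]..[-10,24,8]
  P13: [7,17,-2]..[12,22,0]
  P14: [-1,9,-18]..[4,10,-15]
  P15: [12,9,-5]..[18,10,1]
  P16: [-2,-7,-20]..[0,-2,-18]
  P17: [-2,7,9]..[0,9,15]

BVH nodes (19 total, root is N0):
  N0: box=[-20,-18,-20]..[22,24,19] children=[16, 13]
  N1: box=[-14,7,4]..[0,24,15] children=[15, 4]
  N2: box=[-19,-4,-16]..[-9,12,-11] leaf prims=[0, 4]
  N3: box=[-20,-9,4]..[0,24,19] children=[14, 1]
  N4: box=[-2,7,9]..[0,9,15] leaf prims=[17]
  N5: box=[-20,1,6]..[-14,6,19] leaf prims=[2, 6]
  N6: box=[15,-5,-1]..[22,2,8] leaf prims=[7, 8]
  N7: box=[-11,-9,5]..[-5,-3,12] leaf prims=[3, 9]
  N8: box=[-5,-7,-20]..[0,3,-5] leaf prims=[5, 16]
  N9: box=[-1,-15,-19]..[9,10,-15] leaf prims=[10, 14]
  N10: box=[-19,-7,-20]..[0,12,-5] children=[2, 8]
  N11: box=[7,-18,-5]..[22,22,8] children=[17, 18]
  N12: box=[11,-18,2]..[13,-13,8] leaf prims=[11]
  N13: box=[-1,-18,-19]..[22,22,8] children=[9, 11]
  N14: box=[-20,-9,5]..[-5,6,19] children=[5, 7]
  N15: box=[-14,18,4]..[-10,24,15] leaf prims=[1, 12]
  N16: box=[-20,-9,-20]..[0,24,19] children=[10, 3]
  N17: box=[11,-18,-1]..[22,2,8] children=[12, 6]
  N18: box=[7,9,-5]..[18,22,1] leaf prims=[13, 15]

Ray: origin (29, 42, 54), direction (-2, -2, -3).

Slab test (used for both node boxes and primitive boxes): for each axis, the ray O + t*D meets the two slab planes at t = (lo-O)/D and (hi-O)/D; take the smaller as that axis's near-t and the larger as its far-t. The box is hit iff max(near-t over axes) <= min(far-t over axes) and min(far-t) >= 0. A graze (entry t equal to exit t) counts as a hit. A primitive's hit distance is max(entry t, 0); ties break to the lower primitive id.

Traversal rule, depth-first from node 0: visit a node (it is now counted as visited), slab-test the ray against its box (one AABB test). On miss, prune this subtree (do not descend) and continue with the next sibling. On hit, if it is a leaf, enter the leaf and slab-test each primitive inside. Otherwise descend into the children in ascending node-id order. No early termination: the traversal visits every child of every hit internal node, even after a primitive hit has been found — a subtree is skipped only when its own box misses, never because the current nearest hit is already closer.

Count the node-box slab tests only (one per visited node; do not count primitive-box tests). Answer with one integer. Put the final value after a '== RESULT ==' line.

Walk:
N0 x:[7/2,49/2] y:[9,30] z:[35/3,74/3] -> hit [35/3,49/2], descend [13, 16]
  N13 x:[7/2,15] y:[10,30] z:[46/3,73/3] -> miss, prune
  N16 x:[29/2,49/2] y:[9,51/2] z:[35/3,74/3] -> hit [29/2,49/2], descend [3, 10]
    N3 x:[29/2,49/2] y:[9,51/2] z:[35/3,50/3] -> hit [29/2,50/3], descend [1, 14]
      N1 x:[29/2,43/2] y:[9,35/2] z:[13,50/3] -> hit [29/2,50/3], descend [4, 15]
        N4 x:[29/2,31/2] y:[33/2,35/2] z:[13,15] -> miss, prune
        N15 x:[39/2,43/2] y:[9,12] z:[13,50/3] -> miss, prune
      N14 x:[17,49/2] y:[18,51/2] z:[35/3,49/3] -> miss, prune
    N10 x:[29/2,24] y:[15,49/2] z:[59/3,74/3] -> hit [59/3,24], descend [2, 8]
      N2 x:[19,24] y:[15,23] z:[65/3,70/3] -> hit [65/3,23] leaf, test {P0(miss), P4(miss)}
      N8 x:[29/2,17] y:[39/2,49/2] z:[59/3,74/3] -> miss, prune

11 AABB tests over nodes [0, 13, 16, 3, 1, 4, 15, 14, 10, 2, 8]; 1 leaf entered; closest miss.

== RESULT ==
11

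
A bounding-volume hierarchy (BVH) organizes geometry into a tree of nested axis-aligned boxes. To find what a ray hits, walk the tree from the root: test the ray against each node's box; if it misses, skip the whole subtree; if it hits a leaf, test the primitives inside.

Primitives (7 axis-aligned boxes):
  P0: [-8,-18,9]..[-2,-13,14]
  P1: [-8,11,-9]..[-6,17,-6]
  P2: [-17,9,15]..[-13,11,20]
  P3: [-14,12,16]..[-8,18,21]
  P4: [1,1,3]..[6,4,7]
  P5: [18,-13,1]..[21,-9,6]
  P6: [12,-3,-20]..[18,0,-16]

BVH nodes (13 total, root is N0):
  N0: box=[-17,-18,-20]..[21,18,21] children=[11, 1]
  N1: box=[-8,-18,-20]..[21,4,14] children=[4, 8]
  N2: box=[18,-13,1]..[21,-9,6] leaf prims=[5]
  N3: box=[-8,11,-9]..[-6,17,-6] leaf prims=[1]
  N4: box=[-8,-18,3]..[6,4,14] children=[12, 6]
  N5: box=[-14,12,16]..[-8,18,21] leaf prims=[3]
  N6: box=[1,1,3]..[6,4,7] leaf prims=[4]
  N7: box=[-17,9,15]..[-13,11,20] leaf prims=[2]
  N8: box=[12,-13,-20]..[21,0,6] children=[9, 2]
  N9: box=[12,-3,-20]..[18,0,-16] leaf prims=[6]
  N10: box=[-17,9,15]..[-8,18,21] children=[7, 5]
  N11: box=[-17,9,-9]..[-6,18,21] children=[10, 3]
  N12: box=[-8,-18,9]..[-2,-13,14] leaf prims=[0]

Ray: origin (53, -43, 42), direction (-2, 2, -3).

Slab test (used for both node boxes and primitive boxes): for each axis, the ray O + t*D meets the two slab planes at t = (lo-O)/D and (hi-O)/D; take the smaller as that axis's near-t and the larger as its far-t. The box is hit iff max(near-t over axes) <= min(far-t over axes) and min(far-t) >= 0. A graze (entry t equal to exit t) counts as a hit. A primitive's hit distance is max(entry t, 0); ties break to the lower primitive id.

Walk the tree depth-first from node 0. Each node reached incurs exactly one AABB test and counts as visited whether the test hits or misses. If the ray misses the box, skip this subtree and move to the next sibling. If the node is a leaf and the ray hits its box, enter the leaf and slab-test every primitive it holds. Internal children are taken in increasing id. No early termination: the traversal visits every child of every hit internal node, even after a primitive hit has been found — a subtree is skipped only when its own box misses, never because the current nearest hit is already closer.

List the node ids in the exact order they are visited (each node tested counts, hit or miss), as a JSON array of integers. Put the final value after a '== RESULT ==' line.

Trace the traversal:
N0 x:[16,35] y:[25/2,61/2] z:[7,62/3] -> hit [16,62/3], descend [1, 11]
  N1 x:[16,61/2] y:[25/2,47/2] z:[28/3,62/3] -> hit [16,62/3], descend [4, 8]
    N4 x:[47/2,61/2] y:[25/2,47/2] z:[28/3,13] -> miss, prune
    N8 x:[16,41/2] y:[15,43/2] z:[12,62/3] -> hit [16,41/2], descend [2, 9]
      N2 x:[16,35/2] y:[15,17] z:[12,41/3] -> miss, prune
      N9 x:[35/2,41/2] y:[20,43/2] z:[58/3,62/3] -> hit [20,41/2] leaf, test {P6@t=20}
  N11 x:[59/2,35] y:[26,61/2] z:[7,17] -> miss, prune

Visited [0, 1, 4, 8, 2, 9, 11]. Tests: 7 box, 1 leaf. Nearest: P6.

== RESULT ==
[0, 1, 4, 8, 2, 9, 11]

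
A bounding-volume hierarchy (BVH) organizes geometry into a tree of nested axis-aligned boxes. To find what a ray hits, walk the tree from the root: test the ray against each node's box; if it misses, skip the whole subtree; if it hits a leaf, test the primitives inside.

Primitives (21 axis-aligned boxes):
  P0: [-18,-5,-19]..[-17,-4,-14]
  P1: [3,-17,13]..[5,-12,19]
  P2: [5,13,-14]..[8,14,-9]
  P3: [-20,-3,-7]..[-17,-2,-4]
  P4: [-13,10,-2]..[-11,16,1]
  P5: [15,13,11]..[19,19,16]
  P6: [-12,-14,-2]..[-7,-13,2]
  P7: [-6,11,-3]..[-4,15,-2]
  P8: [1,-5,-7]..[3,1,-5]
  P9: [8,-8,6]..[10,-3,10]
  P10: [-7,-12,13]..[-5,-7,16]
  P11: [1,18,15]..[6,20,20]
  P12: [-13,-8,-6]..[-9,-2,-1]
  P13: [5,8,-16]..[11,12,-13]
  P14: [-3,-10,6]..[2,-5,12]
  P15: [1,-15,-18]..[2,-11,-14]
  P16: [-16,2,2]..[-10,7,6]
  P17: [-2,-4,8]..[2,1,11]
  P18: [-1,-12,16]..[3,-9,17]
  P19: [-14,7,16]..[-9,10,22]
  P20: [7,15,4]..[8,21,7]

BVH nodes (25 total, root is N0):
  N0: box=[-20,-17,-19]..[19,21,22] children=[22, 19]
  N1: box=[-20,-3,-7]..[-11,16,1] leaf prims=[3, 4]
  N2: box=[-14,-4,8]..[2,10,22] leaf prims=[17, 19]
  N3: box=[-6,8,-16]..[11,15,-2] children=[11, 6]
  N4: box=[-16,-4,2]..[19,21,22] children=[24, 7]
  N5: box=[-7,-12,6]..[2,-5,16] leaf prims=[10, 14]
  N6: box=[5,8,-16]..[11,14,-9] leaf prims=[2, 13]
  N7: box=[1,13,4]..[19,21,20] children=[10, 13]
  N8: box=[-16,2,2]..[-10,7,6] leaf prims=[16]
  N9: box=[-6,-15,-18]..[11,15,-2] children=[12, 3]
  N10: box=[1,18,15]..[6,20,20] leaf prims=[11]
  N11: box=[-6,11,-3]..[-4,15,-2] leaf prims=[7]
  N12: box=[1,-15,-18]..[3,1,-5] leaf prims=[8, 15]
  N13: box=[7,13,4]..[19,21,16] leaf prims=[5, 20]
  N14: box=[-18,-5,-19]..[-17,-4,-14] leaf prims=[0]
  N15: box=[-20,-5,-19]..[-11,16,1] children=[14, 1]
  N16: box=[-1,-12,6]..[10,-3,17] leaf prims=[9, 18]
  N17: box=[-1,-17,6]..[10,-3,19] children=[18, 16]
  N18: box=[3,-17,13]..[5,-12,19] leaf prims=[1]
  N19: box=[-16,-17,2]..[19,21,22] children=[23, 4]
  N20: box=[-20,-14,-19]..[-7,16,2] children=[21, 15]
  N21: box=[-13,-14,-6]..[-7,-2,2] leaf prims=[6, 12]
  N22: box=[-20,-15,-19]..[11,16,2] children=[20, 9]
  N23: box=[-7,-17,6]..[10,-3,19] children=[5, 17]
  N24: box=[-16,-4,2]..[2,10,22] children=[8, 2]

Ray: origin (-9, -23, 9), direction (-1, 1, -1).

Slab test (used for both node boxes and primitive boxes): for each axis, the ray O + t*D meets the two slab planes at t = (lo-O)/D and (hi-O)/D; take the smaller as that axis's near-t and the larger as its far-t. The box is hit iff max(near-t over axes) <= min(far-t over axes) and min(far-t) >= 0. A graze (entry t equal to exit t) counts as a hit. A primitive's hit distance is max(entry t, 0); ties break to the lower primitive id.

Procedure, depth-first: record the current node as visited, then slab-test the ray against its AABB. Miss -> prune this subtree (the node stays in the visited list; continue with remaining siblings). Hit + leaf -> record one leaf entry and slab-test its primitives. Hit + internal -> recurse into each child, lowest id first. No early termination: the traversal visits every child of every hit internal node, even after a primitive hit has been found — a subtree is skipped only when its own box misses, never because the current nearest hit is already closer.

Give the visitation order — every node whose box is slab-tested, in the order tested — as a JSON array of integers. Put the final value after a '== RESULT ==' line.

Walk:
N0 x:[-28,11] y:[6,44] z:[-13,28] -> hit [6,11], descend [19, 22]
  N19 x:[-28,7] y:[6,44] z:[-13,7] -> hit [6,7], descend [4, 23]
    N4 x:[-28,7] y:[19,44] z:[-13,7] -> miss, prune
    N23 x:[-19,-2] y:[6,20] z:[-10,3] -> miss, prune
  N22 x:[-20,11] y:[8,39] z:[7,28] -> hit [8,11], descend [9, 20]
    N9 x:[-20,-3] y:[8,38] z:[11,27] -> miss, prune
    N20 x:[-2,11] y:[9,39] z:[7,28] -> hit [9,11], descend [15, 21]
      N15 x:[2,11] y:[18,39] z:[8,28] -> miss, prune
      N21 x:[-2,4] y:[9,21] z:[7,15] -> miss, prune

Visited [0, 19, 4, 23, 22, 9, 20, 15, 21]. Tests: 9 box, 0 leaf. Nearest: miss.

== RESULT ==
[0, 19, 4, 23, 22, 9, 20, 15, 21]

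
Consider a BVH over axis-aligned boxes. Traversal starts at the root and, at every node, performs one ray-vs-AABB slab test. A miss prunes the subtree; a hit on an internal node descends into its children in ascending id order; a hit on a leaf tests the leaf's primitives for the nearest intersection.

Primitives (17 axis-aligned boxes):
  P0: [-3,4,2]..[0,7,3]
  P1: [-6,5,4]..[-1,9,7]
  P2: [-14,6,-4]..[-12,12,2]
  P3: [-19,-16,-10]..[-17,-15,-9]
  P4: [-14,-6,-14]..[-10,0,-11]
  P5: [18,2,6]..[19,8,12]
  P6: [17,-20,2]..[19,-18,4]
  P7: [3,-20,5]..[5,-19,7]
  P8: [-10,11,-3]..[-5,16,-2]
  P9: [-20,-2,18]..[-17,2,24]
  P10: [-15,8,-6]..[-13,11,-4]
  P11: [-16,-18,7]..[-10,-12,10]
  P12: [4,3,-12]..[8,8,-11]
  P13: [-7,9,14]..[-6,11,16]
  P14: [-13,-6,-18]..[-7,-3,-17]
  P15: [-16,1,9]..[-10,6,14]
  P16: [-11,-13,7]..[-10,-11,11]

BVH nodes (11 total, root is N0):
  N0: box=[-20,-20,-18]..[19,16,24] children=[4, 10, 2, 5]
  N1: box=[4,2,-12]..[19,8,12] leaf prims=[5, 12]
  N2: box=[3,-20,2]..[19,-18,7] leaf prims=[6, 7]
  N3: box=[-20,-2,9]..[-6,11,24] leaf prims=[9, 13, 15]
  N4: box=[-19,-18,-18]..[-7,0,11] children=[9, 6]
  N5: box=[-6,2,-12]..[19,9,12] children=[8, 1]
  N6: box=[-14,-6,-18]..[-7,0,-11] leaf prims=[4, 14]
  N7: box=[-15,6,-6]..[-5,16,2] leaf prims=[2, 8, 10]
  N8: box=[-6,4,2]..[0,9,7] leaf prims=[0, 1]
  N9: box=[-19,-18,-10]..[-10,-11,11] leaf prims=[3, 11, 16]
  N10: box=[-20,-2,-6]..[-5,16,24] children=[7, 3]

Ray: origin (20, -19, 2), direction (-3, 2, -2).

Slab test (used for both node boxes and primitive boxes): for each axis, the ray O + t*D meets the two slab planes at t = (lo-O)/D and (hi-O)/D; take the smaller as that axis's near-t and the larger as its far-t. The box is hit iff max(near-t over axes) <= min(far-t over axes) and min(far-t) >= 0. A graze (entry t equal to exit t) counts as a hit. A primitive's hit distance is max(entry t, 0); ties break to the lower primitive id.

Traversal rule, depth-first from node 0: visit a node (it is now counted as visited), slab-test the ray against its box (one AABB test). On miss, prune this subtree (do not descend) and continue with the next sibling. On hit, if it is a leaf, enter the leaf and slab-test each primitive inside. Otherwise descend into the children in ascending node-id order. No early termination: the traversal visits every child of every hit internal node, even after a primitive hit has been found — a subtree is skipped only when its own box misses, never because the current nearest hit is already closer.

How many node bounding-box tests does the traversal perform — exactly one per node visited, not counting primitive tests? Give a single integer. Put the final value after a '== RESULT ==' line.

Traverse from the root:
N0 x:[1/3,40/3] y:[-1/2,35/2] z:[-11,10] -> hit [1/3,10], descend [2, 4, 5, 10]
  N2 x:[1/3,17/3] y:[-1/2,1/2] z:[-5/2,0] -> miss, prune
  N4 x:[9,13] y:[1/2,19/2] z:[-9/2,10] -> hit [9,19/2], descend [6, 9]
    N6 x:[9,34/3] y:[13/2,19/2] z:[13/2,10] -> hit [9,19/2] leaf, test {P4(miss), P14(miss)}
    N9 x:[10,13] y:[1/2,4] z:[-9/2,6] -> miss, prune
  N5 x:[1/3,26/3] y:[21/2,14] z:[-5,7] -> miss, prune
  N10 x:[25/3,40/3] y:[17/2,35/2] z:[-11,4] -> miss, prune

Visited [0, 2, 4, 6, 9, 5, 10]. Tests: 7 box, 1 leaf. Nearest: miss.

== RESULT ==
7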